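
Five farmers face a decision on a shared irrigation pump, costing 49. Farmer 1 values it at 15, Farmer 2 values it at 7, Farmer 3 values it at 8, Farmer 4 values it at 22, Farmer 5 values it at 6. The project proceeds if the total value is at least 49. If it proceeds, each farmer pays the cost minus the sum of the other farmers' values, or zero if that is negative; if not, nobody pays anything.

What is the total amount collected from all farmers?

Total value 58 ≥ cost 49, so it is built.
Farmer 1: others sum to 43; max(0, 49 - 43) = 6.
Farmer 2: others sum to 51; max(0, 49 - 51) = 0.
Farmer 3: others sum to 50; max(0, 49 - 50) = 0.
Farmer 4: others sum to 36; max(0, 49 - 36) = 13.
Farmer 5: others sum to 52; max(0, 49 - 52) = 0.
Total collected = 6 + 0 + 0 + 13 + 0 = 19.

19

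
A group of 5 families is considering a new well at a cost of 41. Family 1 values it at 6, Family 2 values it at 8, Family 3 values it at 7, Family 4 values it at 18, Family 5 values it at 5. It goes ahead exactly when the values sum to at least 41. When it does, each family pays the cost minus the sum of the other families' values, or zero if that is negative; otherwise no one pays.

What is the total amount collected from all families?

Total value 44 ≥ cost 41, so it is built.
Family 1: others sum to 38; max(0, 41 - 38) = 3.
Family 2: others sum to 36; max(0, 41 - 36) = 5.
Family 3: others sum to 37; max(0, 41 - 37) = 4.
Family 4: others sum to 26; max(0, 41 - 26) = 15.
Family 5: others sum to 39; max(0, 41 - 39) = 2.
Total collected = 3 + 5 + 4 + 15 + 2 = 29.

29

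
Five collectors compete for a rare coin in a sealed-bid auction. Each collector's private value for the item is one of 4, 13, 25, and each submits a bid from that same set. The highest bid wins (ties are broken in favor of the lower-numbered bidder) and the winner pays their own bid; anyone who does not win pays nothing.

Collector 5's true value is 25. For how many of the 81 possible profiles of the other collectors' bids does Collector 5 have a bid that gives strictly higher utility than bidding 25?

Others bid (4, 4, 4, 4): truth gives 0; bid 13 gives 12 > 0. Violating.
Others bid (4, 4, 4, 13): truth gives 0; no alternative beats it.
Others bid (4, 4, 4, 25): truth gives 0; no alternative beats it.
(Checking all 81 profiles: 1 has a profitable deviation, 80 do not.)

1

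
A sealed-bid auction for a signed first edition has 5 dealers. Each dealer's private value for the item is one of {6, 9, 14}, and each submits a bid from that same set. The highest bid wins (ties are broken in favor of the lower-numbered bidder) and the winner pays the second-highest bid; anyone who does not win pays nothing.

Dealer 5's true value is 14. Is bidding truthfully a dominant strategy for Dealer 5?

Yes

Check each profile of the others' bids and compare truth against every alternative bid.
Others bid (6, 6, 6, 9): truth gives 5, best alternative gives 0.
Others bid (6, 6, 9, 6): truth gives 5, best alternative gives 0.
Others bid (6, 6, 9, 9): truth gives 5, best alternative gives 0.
Others bid (6, 9, 6, 6): truth gives 5, best alternative gives 0.
Others bid (6, 9, 6, 9): truth gives 5, best alternative gives 0.
Others bid (6, 9, 9, 6): truth gives 5, best alternative gives 0.
(Remaining 75 profiles checked similarly; truth is weakly best in each.)
In every case the truthful bid is at least as good as any alternative, so it is a dominant strategy.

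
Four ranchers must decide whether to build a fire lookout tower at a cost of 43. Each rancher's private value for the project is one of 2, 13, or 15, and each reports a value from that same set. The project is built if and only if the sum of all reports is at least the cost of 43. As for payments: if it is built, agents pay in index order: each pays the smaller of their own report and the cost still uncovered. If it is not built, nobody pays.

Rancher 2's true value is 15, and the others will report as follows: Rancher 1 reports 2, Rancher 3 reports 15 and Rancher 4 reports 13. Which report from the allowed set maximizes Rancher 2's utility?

Report 2: project not built, utility 0.
Report 13: project built, pays 13, utility 15 - 13 = 2.
Report 15: project built, pays 15, utility 15 - 15 = 0.
The best choice is 13 with utility 2.

13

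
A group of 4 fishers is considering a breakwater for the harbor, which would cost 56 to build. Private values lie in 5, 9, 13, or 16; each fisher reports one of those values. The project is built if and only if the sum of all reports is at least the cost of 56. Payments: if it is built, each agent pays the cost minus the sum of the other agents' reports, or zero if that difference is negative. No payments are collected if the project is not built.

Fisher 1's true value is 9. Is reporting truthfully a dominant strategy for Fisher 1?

Check each profile of the others' reports and compare truth against every alternative report.
Others report (16, 16, 16): truth gives 1, best alternative gives 1.
Others report (5, 5, 5): truth gives 0, best alternative gives 0.
Others report (5, 5, 9): truth gives 0, best alternative gives 0.
Others report (5, 5, 13): truth gives 0, best alternative gives 0.
Others report (5, 5, 16): truth gives 0, best alternative gives 0.
Others report (5, 9, 5): truth gives 0, best alternative gives 0.
(Remaining 58 profiles checked similarly; truth is weakly best in each.)
In every case the truthful report is at least as good as any alternative, so it is a dominant strategy.

Yes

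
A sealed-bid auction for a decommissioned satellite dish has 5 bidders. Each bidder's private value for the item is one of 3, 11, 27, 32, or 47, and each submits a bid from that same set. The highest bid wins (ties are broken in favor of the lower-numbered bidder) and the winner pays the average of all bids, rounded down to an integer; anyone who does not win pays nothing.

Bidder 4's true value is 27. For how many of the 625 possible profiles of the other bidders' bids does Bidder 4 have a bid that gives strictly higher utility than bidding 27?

Others bid (3, 3, 3, 3): truth gives 20; bid 11 gives 23 > 20. Violating.
Others bid (3, 3, 3, 11): truth gives 18; bid 11 gives 21 > 18. Violating.
Others bid (3, 3, 3, 32): truth gives 0; bid 32 gives 13 > 0. Violating.
Others bid (3, 3, 3, 47): truth gives 0; bid 47 gives 7 > 0. Violating.
Others bid (3, 3, 3, 27): truth gives 15; no alternative beats it.
Others bid (3, 3, 11, 3): truth gives 18; no alternative beats it.
(Checking all 625 profiles: 182 have a profitable deviation, 443 do not.)

182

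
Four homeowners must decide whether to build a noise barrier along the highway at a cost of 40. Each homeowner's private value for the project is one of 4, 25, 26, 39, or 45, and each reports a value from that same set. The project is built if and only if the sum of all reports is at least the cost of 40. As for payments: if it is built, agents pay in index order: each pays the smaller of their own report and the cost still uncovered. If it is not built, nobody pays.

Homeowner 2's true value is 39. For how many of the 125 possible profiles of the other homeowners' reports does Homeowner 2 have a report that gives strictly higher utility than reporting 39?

72

Others report (4, 4, 25): truth gives 3; report 25 gives 14 > 3. Violating.
Others report (4, 4, 26): truth gives 3; report 25 gives 14 > 3. Violating.
Others report (4, 4, 39): truth gives 3; report 4 gives 35 > 3. Violating.
Others report (4, 4, 45): truth gives 3; report 4 gives 35 > 3. Violating.
Others report (4, 4, 4): truth gives 3; no alternative beats it.
Others report (25, 4, 4): truth gives 24; no alternative beats it.
(Checking all 125 profiles: 72 have a profitable deviation, 53 do not.)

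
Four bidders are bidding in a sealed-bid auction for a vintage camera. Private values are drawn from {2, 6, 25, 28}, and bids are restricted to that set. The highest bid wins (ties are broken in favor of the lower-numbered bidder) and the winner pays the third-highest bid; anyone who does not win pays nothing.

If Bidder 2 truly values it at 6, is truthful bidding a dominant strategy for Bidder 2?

No

Consider the case where Bidder 1 bids 2, Bidder 3 bids 2 and Bidder 4 bids 25.
Truthful bid 6: loses, pays 0, utility 0.
Bid 25 instead: wins, pays 2, utility 6 - 2 = 4.
Since 4 > 0, bidding 25 is strictly better here, so truthful bidding is not dominant.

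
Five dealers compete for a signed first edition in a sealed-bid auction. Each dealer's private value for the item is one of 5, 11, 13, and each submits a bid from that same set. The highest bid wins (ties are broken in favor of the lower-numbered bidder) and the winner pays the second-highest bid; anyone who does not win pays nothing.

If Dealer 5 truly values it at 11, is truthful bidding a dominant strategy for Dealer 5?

Check each profile of the others' bids and compare truth against every alternative bid.
Others bid (5, 5, 5, 5): truth gives 6, best alternative gives 6.
Others bid (5, 5, 5, 11): truth gives 0, best alternative gives 0.
Others bid (5, 5, 5, 13): truth gives 0, best alternative gives 0.
Others bid (5, 5, 11, 5): truth gives 0, best alternative gives 0.
Others bid (5, 5, 11, 11): truth gives 0, best alternative gives 0.
Others bid (5, 5, 11, 13): truth gives 0, best alternative gives 0.
(Remaining 75 profiles checked similarly; truth is weakly best in each.)
In every case the truthful bid is at least as good as any alternative, so it is a dominant strategy.

Yes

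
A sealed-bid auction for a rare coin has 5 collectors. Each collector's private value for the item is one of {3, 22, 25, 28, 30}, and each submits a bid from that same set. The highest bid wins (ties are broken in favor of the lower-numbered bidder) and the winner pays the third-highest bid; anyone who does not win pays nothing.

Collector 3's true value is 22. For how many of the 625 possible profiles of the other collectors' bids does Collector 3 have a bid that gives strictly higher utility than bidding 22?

Others bid (3, 3, 3, 25): truth gives 0; bid 25 gives 19 > 0. Violating.
Others bid (3, 3, 3, 28): truth gives 0; bid 28 gives 19 > 0. Violating.
Others bid (3, 3, 3, 30): truth gives 0; bid 30 gives 19 > 0. Violating.
Others bid (3, 3, 25, 3): truth gives 0; bid 25 gives 19 > 0. Violating.
Others bid (3, 3, 3, 3): truth gives 19; no alternative beats it.
Others bid (3, 3, 3, 22): truth gives 19; no alternative beats it.
(Checking all 625 profiles: 12 have a profitable deviation, 613 do not.)

12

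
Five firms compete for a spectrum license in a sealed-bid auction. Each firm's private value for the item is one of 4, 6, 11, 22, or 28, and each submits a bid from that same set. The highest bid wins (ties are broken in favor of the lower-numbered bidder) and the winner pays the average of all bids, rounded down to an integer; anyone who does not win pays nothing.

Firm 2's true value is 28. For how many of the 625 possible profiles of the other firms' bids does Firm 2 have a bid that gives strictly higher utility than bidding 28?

192

Others bid (4, 4, 4, 4): truth gives 20; bid 6 gives 24 > 20. Violating.
Others bid (4, 4, 4, 6): truth gives 19; bid 6 gives 24 > 19. Violating.
Others bid (4, 4, 4, 11): truth gives 18; bid 11 gives 22 > 18. Violating.
Others bid (4, 4, 4, 22): truth gives 16; bid 22 gives 17 > 16. Violating.
Others bid (4, 4, 4, 28): truth gives 15; no alternative beats it.
Others bid (4, 4, 6, 28): truth gives 14; no alternative beats it.
(Checking all 625 profiles: 192 have a profitable deviation, 433 do not.)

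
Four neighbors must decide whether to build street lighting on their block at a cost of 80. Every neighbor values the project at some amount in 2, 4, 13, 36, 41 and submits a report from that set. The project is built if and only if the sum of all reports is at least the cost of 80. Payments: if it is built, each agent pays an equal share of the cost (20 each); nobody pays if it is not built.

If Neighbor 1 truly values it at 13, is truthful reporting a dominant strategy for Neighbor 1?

Consider the case where Neighbor 2 reports 2, Neighbor 3 reports 36 and Neighbor 4 reports 36.
Truthful report 13: project built, pays 20, utility 13 - 20 = -7.
Report 2 instead: project not built, utility 0.
Since 0 > -7, reporting 2 is strictly better here, so truthful reporting is not dominant.

No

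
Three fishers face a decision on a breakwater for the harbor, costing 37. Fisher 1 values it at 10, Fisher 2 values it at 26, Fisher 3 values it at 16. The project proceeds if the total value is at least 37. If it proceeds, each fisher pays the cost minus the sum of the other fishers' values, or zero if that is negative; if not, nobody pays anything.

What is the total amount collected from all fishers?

Total value 52 ≥ cost 37, so it is built.
Fisher 1: others sum to 42; max(0, 37 - 42) = 0.
Fisher 2: others sum to 26; max(0, 37 - 26) = 11.
Fisher 3: others sum to 36; max(0, 37 - 36) = 1.
Total collected = 0 + 11 + 1 = 12.

12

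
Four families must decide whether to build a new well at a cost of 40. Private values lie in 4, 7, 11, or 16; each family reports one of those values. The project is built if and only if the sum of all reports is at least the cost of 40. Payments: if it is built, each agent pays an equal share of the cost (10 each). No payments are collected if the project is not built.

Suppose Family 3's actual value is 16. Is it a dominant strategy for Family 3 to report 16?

Yes

Check each profile of the others' reports and compare truth against every alternative report.
Others report (4, 4, 16): truth gives 6, best alternative gives 0.
Others report (4, 7, 16): truth gives 6, best alternative gives 0.
Others report (4, 11, 11): truth gives 6, best alternative gives 0.
Others report (4, 16, 4): truth gives 6, best alternative gives 0.
Others report (4, 16, 7): truth gives 6, best alternative gives 0.
Others report (7, 4, 16): truth gives 6, best alternative gives 0.
(Remaining 58 profiles checked similarly; truth is weakly best in each.)
In every case the truthful report is at least as good as any alternative, so it is a dominant strategy.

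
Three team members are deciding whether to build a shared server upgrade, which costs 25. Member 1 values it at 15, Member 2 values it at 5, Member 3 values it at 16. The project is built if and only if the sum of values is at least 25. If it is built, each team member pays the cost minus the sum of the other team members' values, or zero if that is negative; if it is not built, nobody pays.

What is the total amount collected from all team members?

9

Total value 36 ≥ cost 25, so it is built.
Member 1: others sum to 21; max(0, 25 - 21) = 4.
Member 2: others sum to 31; max(0, 25 - 31) = 0.
Member 3: others sum to 20; max(0, 25 - 20) = 5.
Total collected = 4 + 0 + 5 = 9.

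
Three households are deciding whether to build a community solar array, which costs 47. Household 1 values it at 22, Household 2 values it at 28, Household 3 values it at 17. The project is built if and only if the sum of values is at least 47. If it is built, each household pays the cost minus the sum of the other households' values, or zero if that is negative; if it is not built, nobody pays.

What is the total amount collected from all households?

10

Total value 67 ≥ cost 47, so it is built.
Household 1: others sum to 45; max(0, 47 - 45) = 2.
Household 2: others sum to 39; max(0, 47 - 39) = 8.
Household 3: others sum to 50; max(0, 47 - 50) = 0.
Total collected = 2 + 8 + 0 = 10.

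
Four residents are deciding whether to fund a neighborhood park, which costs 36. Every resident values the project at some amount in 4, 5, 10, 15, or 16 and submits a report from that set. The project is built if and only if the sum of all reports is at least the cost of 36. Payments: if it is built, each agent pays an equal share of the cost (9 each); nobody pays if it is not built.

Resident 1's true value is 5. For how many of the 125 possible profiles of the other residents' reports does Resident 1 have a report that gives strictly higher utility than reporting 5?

Others report (5, 10, 16): truth gives -4; report 4 gives 0 > -4. Violating.
Others report (5, 16, 10): truth gives -4; report 4 gives 0 > -4. Violating.
Others report (10, 5, 16): truth gives -4; report 4 gives 0 > -4. Violating.
Others report (10, 16, 5): truth gives -4; report 4 gives 0 > -4. Violating.
Others report (4, 4, 4): truth gives 0; no alternative beats it.
Others report (4, 4, 5): truth gives 0; no alternative beats it.
(Checking all 125 profiles: 6 have a profitable deviation, 119 do not.)

6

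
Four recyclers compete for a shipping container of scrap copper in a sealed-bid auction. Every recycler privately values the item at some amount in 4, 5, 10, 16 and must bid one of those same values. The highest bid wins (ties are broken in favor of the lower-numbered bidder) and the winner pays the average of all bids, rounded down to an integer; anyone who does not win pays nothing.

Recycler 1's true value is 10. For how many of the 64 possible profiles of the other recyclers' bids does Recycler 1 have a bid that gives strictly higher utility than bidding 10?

8

Others bid (4, 4, 4): truth gives 5; bid 4 gives 6 > 5. Violating.
Others bid (4, 4, 5): truth gives 5; bid 5 gives 6 > 5. Violating.
Others bid (4, 5, 4): truth gives 5; bid 5 gives 6 > 5. Violating.
Others bid (4, 5, 5): truth gives 4; bid 5 gives 6 > 4. Violating.
Others bid (4, 4, 10): truth gives 3; no alternative beats it.
Others bid (4, 4, 16): truth gives 0; no alternative beats it.
(Checking all 64 profiles: 8 have a profitable deviation, 56 do not.)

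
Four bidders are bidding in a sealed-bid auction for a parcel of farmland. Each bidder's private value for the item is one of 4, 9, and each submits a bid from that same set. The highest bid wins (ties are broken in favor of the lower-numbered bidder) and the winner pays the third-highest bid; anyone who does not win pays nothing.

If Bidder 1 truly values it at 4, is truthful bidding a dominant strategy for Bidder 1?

Yes

Check each profile of the others' bids and compare truth against every alternative bid.
Others bid (4, 9, 9): truth gives 0, best alternative gives -5.
Others bid (9, 4, 9): truth gives 0, best alternative gives -5.
Others bid (9, 9, 4): truth gives 0, best alternative gives -5.
Others bid (9, 9, 9): truth gives 0, best alternative gives -5.
Others bid (4, 4, 4): truth gives 0, best alternative gives 0.
Others bid (4, 4, 9): truth gives 0, best alternative gives 0.
(Remaining 2 profiles checked similarly; truth is weakly best in each.)
In every case the truthful bid is at least as good as any alternative, so it is a dominant strategy.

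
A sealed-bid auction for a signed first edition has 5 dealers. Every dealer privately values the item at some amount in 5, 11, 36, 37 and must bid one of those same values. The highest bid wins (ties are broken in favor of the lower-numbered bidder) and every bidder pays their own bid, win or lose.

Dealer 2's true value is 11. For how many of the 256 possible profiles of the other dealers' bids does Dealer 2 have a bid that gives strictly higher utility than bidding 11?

Others bid (5, 5, 5, 36): truth gives -11; bid 5 gives -5 > -11. Violating.
Others bid (5, 5, 5, 37): truth gives -11; bid 5 gives -5 > -11. Violating.
Others bid (5, 5, 11, 36): truth gives -11; bid 5 gives -5 > -11. Violating.
Others bid (5, 5, 11, 37): truth gives -11; bid 5 gives -5 > -11. Violating.
Others bid (5, 5, 5, 5): truth gives 0; no alternative beats it.
Others bid (5, 5, 5, 11): truth gives 0; no alternative beats it.
(Checking all 256 profiles: 248 have a profitable deviation, 8 do not.)

248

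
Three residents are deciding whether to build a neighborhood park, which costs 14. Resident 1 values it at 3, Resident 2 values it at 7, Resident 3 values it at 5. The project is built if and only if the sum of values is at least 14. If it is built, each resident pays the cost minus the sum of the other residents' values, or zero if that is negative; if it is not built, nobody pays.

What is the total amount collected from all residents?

12

Total value 15 ≥ cost 14, so it is built.
Resident 1: others sum to 12; max(0, 14 - 12) = 2.
Resident 2: others sum to 8; max(0, 14 - 8) = 6.
Resident 3: others sum to 10; max(0, 14 - 10) = 4.
Total collected = 2 + 6 + 4 = 12.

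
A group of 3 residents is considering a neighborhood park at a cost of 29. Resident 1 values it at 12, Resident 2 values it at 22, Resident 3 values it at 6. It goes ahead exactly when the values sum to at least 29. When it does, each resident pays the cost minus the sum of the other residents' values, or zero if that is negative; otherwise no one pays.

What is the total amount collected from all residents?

Total value 40 ≥ cost 29, so it is built.
Resident 1: others sum to 28; max(0, 29 - 28) = 1.
Resident 2: others sum to 18; max(0, 29 - 18) = 11.
Resident 3: others sum to 34; max(0, 29 - 34) = 0.
Total collected = 1 + 11 + 0 = 12.

12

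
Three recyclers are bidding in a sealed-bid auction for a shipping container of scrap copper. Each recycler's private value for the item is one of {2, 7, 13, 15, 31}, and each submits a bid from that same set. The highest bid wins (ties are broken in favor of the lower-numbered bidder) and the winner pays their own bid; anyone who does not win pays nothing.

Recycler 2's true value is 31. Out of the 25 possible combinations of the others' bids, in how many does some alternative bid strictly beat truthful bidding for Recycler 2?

Others bid (2, 2): truth gives 0; bid 7 gives 24 > 0. Violating.
Others bid (2, 7): truth gives 0; bid 7 gives 24 > 0. Violating.
Others bid (2, 13): truth gives 0; bid 13 gives 18 > 0. Violating.
Others bid (2, 15): truth gives 0; bid 15 gives 16 > 0. Violating.
Others bid (2, 31): truth gives 0; no alternative beats it.
Others bid (7, 31): truth gives 0; no alternative beats it.
(Checking all 25 profiles: 12 have a profitable deviation, 13 do not.)

12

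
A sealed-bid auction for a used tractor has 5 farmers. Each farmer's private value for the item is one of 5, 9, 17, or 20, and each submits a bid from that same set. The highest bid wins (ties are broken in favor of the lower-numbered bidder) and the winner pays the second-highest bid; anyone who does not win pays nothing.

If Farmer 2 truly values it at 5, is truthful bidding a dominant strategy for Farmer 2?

Yes

Check each profile of the others' bids and compare truth against every alternative bid.
Others bid (5, 5, 5, 9): truth gives 0, best alternative gives -4.
Others bid (5, 5, 9, 5): truth gives 0, best alternative gives -4.
Others bid (5, 5, 9, 9): truth gives 0, best alternative gives -4.
Others bid (5, 9, 5, 5): truth gives 0, best alternative gives -4.
Others bid (5, 9, 5, 9): truth gives 0, best alternative gives -4.
Others bid (5, 9, 9, 5): truth gives 0, best alternative gives -4.
(Remaining 250 profiles checked similarly; truth is weakly best in each.)
In every case the truthful bid is at least as good as any alternative, so it is a dominant strategy.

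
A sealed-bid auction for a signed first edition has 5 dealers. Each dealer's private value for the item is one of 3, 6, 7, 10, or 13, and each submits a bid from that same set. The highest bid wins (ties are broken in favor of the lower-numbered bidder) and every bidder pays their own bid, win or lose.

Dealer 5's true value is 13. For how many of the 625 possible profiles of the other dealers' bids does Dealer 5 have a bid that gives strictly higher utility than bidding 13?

Others bid (3, 3, 3, 3): truth gives 0; bid 6 gives 7 > 0. Violating.
Others bid (3, 3, 3, 6): truth gives 0; bid 7 gives 6 > 0. Violating.
Others bid (3, 3, 3, 7): truth gives 0; bid 10 gives 3 > 0. Violating.
Others bid (3, 3, 3, 13): truth gives -13; bid 3 gives -3 > -13. Violating.
Others bid (3, 3, 3, 10): truth gives 0; no alternative beats it.
Others bid (3, 3, 6, 10): truth gives 0; no alternative beats it.
(Checking all 625 profiles: 450 have a profitable deviation, 175 do not.)

450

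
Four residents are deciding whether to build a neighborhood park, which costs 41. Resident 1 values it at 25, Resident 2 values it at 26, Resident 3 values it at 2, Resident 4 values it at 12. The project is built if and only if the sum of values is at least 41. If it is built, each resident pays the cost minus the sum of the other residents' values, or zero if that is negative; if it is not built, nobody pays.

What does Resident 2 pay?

2

Total value 65 ≥ cost 41, so the project is built.
The other residents' values sum to 39.
Cost minus that sum is 41 - 39 = 2.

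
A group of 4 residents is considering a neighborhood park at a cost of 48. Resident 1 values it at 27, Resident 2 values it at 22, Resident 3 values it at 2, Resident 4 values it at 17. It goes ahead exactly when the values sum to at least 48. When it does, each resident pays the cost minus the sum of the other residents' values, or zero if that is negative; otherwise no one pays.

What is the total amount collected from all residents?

9

Total value 68 ≥ cost 48, so it is built.
Resident 1: others sum to 41; max(0, 48 - 41) = 7.
Resident 2: others sum to 46; max(0, 48 - 46) = 2.
Resident 3: others sum to 66; max(0, 48 - 66) = 0.
Resident 4: others sum to 51; max(0, 48 - 51) = 0.
Total collected = 7 + 2 + 0 + 0 = 9.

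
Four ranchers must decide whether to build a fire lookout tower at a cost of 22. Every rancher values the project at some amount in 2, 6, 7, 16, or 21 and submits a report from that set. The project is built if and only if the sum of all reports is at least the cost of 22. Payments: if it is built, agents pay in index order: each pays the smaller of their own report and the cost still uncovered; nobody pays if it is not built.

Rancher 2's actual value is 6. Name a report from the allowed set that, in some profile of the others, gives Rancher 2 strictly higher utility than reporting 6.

2

Suppose Rancher 1 reports 2, Rancher 3 reports 2 and Rancher 4 reports 16.
Report 6: project built, pays 6, utility 6 - 6 = 0.
Report 2: project built, pays 2, utility 6 - 2 = 4.
So reporting 2 beats truth here (4 > 0).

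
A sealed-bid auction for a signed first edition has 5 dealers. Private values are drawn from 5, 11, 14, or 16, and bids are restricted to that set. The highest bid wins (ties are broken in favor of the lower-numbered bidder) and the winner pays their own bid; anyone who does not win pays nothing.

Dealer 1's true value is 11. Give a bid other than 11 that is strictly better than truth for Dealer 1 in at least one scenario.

5

Suppose Dealer 2 bids 5, Dealer 3 bids 5, Dealer 4 bids 5 and Dealer 5 bids 5.
Bid 11: wins, pays 11, utility 11 - 11 = 0.
Bid 5: wins, pays 5, utility 11 - 5 = 6.
So bidding 5 beats truth here (6 > 0).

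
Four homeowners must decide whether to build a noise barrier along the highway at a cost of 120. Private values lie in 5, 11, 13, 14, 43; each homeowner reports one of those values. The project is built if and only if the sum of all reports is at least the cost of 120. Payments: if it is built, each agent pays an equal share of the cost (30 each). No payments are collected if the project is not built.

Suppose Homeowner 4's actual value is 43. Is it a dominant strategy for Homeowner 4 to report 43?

Yes

Check each profile of the others' reports and compare truth against every alternative report.
Others report (5, 43, 43): truth gives 13, best alternative gives 0.
Others report (11, 43, 43): truth gives 13, best alternative gives 0.
Others report (13, 43, 43): truth gives 13, best alternative gives 0.
Others report (14, 43, 43): truth gives 13, best alternative gives 0.
Others report (43, 5, 43): truth gives 13, best alternative gives 0.
Others report (43, 11, 43): truth gives 13, best alternative gives 0.
(Remaining 119 profiles checked similarly; truth is weakly best in each.)
In every case the truthful report is at least as good as any alternative, so it is a dominant strategy.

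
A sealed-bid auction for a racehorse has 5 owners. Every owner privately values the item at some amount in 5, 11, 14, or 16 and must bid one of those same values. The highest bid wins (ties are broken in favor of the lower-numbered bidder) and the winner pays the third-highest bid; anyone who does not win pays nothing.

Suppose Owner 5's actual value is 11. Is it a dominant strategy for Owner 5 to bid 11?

Consider the case where Owner 1 bids 5, Owner 2 bids 5, Owner 3 bids 5 and Owner 4 bids 11.
Truthful bid 11: loses, pays 0, utility 0.
Bid 14 instead: wins, pays 5, utility 11 - 5 = 6.
Since 6 > 0, bidding 14 is strictly better here, so truthful bidding is not dominant.

No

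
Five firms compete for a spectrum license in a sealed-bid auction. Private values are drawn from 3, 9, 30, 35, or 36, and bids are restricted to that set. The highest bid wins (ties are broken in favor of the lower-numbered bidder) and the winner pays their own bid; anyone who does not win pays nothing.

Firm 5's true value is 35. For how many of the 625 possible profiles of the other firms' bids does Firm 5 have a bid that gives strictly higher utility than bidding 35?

16

Others bid (3, 3, 3, 3): truth gives 0; bid 9 gives 26 > 0. Violating.
Others bid (3, 3, 3, 9): truth gives 0; bid 30 gives 5 > 0. Violating.
Others bid (3, 3, 9, 3): truth gives 0; bid 30 gives 5 > 0. Violating.
Others bid (3, 3, 9, 9): truth gives 0; bid 30 gives 5 > 0. Violating.
Others bid (3, 3, 3, 30): truth gives 0; no alternative beats it.
Others bid (3, 3, 3, 35): truth gives 0; no alternative beats it.
(Checking all 625 profiles: 16 have a profitable deviation, 609 do not.)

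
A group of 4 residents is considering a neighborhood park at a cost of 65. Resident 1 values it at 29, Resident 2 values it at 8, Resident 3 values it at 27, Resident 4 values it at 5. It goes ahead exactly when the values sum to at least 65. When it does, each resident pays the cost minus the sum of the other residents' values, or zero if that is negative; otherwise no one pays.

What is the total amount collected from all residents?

Total value 69 ≥ cost 65, so it is built.
Resident 1: others sum to 40; max(0, 65 - 40) = 25.
Resident 2: others sum to 61; max(0, 65 - 61) = 4.
Resident 3: others sum to 42; max(0, 65 - 42) = 23.
Resident 4: others sum to 64; max(0, 65 - 64) = 1.
Total collected = 25 + 4 + 23 + 1 = 53.

53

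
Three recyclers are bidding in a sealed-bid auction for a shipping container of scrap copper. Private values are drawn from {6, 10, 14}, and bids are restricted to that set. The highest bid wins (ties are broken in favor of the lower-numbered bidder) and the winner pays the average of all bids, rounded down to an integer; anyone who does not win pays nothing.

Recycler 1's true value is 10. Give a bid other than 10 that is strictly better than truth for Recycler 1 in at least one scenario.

Suppose Recycler 2 bids 6 and Recycler 3 bids 6.
Bid 10: wins, pays 7, utility 10 - 7 = 3.
Bid 6: wins, pays 6, utility 10 - 6 = 4.
So bidding 6 beats truth here (4 > 3).

6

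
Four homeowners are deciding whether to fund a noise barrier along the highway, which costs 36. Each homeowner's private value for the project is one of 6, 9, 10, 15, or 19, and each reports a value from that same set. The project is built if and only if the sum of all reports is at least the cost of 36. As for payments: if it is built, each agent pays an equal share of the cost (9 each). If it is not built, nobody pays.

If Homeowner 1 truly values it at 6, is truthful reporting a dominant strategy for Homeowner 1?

Check each profile of the others' reports and compare truth against every alternative report.
Others report (6, 6, 15): truth gives 0, best alternative gives -3.
Others report (6, 15, 6): truth gives 0, best alternative gives -3.
Others report (9, 9, 9): truth gives 0, best alternative gives -3.
Others report (9, 9, 10): truth gives 0, best alternative gives -3.
Others report (9, 10, 9): truth gives 0, best alternative gives -3.
Others report (9, 10, 10): truth gives 0, best alternative gives -3.
(Remaining 119 profiles checked similarly; truth is weakly best in each.)
In every case the truthful report is at least as good as any alternative, so it is a dominant strategy.

Yes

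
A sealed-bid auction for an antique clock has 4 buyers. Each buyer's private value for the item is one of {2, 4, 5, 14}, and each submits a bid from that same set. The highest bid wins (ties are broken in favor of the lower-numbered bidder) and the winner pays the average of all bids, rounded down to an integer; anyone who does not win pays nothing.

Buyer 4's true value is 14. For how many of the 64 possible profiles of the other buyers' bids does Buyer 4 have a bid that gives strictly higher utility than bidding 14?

8

Others bid (2, 2, 2): truth gives 9; bid 4 gives 12 > 9. Violating.
Others bid (2, 2, 4): truth gives 9; bid 5 gives 11 > 9. Violating.
Others bid (2, 4, 2): truth gives 9; bid 5 gives 11 > 9. Violating.
Others bid (2, 4, 4): truth gives 8; bid 5 gives 11 > 8. Violating.
Others bid (2, 2, 5): truth gives 9; no alternative beats it.
Others bid (2, 2, 14): truth gives 0; no alternative beats it.
(Checking all 64 profiles: 8 have a profitable deviation, 56 do not.)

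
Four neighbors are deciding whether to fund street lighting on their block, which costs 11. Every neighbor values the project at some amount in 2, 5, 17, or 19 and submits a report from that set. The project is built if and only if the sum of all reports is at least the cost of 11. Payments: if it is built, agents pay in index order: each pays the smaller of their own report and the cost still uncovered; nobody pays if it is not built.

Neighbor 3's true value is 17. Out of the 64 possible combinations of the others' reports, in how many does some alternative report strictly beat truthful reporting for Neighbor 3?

Others report (2, 2, 2): truth gives 10; report 5 gives 12 > 10. Violating.
Others report (2, 2, 5): truth gives 10; report 2 gives 15 > 10. Violating.
Others report (2, 2, 17): truth gives 10; report 2 gives 15 > 10. Violating.
Others report (2, 2, 19): truth gives 10; report 2 gives 15 > 10. Violating.
Others report (2, 17, 2): truth gives 17; no alternative beats it.
Others report (2, 17, 5): truth gives 17; no alternative beats it.
(Checking all 64 profiles: 12 have a profitable deviation, 52 do not.)

12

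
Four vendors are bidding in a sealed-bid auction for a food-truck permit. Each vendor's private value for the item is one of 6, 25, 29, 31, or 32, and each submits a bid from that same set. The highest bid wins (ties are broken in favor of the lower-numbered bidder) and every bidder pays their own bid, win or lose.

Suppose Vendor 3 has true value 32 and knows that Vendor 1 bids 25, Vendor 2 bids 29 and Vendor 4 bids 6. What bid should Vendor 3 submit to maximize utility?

31

Bid 6: loses but pays 6, utility -6.
Bid 25: loses but pays 25, utility -25.
Bid 29: loses but pays 29, utility -29.
Bid 31: wins, pays 31, utility 32 - 31 = 1.
Bid 32: wins, pays 32, utility 32 - 32 = 0.
The best choice is 31 with utility 1.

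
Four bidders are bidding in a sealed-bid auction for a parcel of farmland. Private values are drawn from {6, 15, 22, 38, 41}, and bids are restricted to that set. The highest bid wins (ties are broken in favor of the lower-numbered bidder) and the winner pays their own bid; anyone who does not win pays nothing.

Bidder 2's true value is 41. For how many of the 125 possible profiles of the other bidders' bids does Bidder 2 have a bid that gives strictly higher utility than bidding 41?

48

Others bid (6, 6, 6): truth gives 0; bid 15 gives 26 > 0. Violating.
Others bid (6, 6, 15): truth gives 0; bid 15 gives 26 > 0. Violating.
Others bid (6, 6, 22): truth gives 0; bid 22 gives 19 > 0. Violating.
Others bid (6, 6, 38): truth gives 0; bid 38 gives 3 > 0. Violating.
Others bid (6, 6, 41): truth gives 0; no alternative beats it.
Others bid (6, 15, 41): truth gives 0; no alternative beats it.
(Checking all 125 profiles: 48 have a profitable deviation, 77 do not.)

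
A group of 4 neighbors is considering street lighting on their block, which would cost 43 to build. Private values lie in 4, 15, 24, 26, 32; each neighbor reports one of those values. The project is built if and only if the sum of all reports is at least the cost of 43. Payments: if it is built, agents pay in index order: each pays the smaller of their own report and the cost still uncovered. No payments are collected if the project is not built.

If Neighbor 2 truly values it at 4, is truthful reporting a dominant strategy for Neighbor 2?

Yes

Check each profile of the others' reports and compare truth against every alternative report.
Others report (4, 4, 24): truth gives 0, best alternative gives -11.
Others report (4, 4, 26): truth gives 0, best alternative gives -11.
Others report (4, 4, 32): truth gives 0, best alternative gives -11.
Others report (4, 15, 15): truth gives 0, best alternative gives -11.
Others report (4, 15, 24): truth gives 0, best alternative gives -11.
Others report (4, 15, 26): truth gives 0, best alternative gives -11.
(Remaining 119 profiles checked similarly; truth is weakly best in each.)
In every case the truthful report is at least as good as any alternative, so it is a dominant strategy.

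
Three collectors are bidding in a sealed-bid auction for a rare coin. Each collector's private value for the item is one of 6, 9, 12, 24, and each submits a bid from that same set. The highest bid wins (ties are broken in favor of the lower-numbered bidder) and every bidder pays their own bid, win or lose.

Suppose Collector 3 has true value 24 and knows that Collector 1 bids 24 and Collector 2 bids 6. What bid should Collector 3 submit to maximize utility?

6

Bid 6: loses but pays 6, utility -6.
Bid 9: loses but pays 9, utility -9.
Bid 12: loses but pays 12, utility -12.
Bid 24: loses but pays 24, utility -24.
The best choice is 6 with utility -6.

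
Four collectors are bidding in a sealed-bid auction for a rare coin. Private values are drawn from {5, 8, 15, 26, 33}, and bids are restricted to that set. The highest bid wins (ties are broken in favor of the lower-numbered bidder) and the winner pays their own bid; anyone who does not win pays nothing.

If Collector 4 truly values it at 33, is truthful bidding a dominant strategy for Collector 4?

No

Consider the case where Collector 1 bids 5, Collector 2 bids 5 and Collector 3 bids 5.
Truthful bid 33: wins, pays 33, utility 33 - 33 = 0.
Bid 8 instead: wins, pays 8, utility 33 - 8 = 25.
Since 25 > 0, bidding 8 is strictly better here, so truthful bidding is not dominant.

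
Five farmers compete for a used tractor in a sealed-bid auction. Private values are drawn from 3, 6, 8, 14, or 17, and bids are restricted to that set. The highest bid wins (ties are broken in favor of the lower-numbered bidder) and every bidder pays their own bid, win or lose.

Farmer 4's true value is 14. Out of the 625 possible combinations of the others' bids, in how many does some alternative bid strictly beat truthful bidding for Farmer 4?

541

Others bid (3, 3, 3, 3): truth gives 0; bid 6 gives 8 > 0. Violating.
Others bid (3, 3, 3, 6): truth gives 0; bid 6 gives 8 > 0. Violating.
Others bid (3, 3, 3, 8): truth gives 0; bid 8 gives 6 > 0. Violating.
Others bid (3, 3, 3, 17): truth gives -14; bid 3 gives -3 > -14. Violating.
Others bid (3, 3, 3, 14): truth gives 0; no alternative beats it.
Others bid (3, 3, 6, 14): truth gives 0; no alternative beats it.
(Checking all 625 profiles: 541 have a profitable deviation, 84 do not.)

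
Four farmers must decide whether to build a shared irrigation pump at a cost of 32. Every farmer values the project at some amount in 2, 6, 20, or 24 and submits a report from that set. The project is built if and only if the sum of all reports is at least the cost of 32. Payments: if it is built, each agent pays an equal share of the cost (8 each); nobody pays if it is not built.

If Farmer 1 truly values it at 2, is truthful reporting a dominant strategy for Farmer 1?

Yes

Check each profile of the others' reports and compare truth against every alternative report.
Others report (2, 2, 24): truth gives 0, best alternative gives -6.
Others report (2, 6, 20): truth gives 0, best alternative gives -6.
Others report (2, 20, 6): truth gives 0, best alternative gives -6.
Others report (2, 24, 2): truth gives 0, best alternative gives -6.
Others report (6, 2, 20): truth gives 0, best alternative gives -6.
Others report (6, 20, 2): truth gives 0, best alternative gives -6.
(Remaining 58 profiles checked similarly; truth is weakly best in each.)
In every case the truthful report is at least as good as any alternative, so it is a dominant strategy.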